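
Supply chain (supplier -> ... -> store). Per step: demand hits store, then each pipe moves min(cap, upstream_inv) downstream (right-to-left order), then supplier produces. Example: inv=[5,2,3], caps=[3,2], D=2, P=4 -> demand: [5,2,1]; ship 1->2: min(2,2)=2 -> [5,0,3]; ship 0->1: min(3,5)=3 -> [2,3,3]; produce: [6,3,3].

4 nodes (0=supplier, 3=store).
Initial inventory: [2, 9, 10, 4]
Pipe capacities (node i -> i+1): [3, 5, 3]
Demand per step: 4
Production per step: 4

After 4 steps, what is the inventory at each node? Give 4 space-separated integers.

Step 1: demand=4,sold=4 ship[2->3]=3 ship[1->2]=5 ship[0->1]=2 prod=4 -> inv=[4 6 12 3]
Step 2: demand=4,sold=3 ship[2->3]=3 ship[1->2]=5 ship[0->1]=3 prod=4 -> inv=[5 4 14 3]
Step 3: demand=4,sold=3 ship[2->3]=3 ship[1->2]=4 ship[0->1]=3 prod=4 -> inv=[6 3 15 3]
Step 4: demand=4,sold=3 ship[2->3]=3 ship[1->2]=3 ship[0->1]=3 prod=4 -> inv=[7 3 15 3]

7 3 15 3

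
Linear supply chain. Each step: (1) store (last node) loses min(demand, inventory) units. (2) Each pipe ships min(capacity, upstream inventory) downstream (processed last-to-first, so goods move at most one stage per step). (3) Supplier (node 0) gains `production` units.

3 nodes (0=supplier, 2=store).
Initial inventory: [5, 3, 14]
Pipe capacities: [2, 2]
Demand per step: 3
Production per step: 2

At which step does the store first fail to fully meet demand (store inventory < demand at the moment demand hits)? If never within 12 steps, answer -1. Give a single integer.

Step 1: demand=3,sold=3 ship[1->2]=2 ship[0->1]=2 prod=2 -> [5 3 13]
Step 2: demand=3,sold=3 ship[1->2]=2 ship[0->1]=2 prod=2 -> [5 3 12]
Step 3: demand=3,sold=3 ship[1->2]=2 ship[0->1]=2 prod=2 -> [5 3 11]
Step 4: demand=3,sold=3 ship[1->2]=2 ship[0->1]=2 prod=2 -> [5 3 10]
Step 5: demand=3,sold=3 ship[1->2]=2 ship[0->1]=2 prod=2 -> [5 3 9]
Step 6: demand=3,sold=3 ship[1->2]=2 ship[0->1]=2 prod=2 -> [5 3 8]
Step 7: demand=3,sold=3 ship[1->2]=2 ship[0->1]=2 prod=2 -> [5 3 7]
Step 8: demand=3,sold=3 ship[1->2]=2 ship[0->1]=2 prod=2 -> [5 3 6]
Step 9: demand=3,sold=3 ship[1->2]=2 ship[0->1]=2 prod=2 -> [5 3 5]
Step 10: demand=3,sold=3 ship[1->2]=2 ship[0->1]=2 prod=2 -> [5 3 4]
Step 11: demand=3,sold=3 ship[1->2]=2 ship[0->1]=2 prod=2 -> [5 3 3]
Step 12: demand=3,sold=3 ship[1->2]=2 ship[0->1]=2 prod=2 -> [5 3 2]
No stockout in 12 steps

-1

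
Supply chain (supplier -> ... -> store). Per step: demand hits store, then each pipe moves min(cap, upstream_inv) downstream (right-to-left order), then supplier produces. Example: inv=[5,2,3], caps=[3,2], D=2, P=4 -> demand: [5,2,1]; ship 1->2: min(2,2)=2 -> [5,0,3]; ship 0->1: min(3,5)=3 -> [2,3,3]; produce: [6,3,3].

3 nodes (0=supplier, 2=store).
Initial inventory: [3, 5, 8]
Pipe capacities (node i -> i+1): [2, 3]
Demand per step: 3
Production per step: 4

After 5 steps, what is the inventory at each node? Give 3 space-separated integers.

Step 1: demand=3,sold=3 ship[1->2]=3 ship[0->1]=2 prod=4 -> inv=[5 4 8]
Step 2: demand=3,sold=3 ship[1->2]=3 ship[0->1]=2 prod=4 -> inv=[7 3 8]
Step 3: demand=3,sold=3 ship[1->2]=3 ship[0->1]=2 prod=4 -> inv=[9 2 8]
Step 4: demand=3,sold=3 ship[1->2]=2 ship[0->1]=2 prod=4 -> inv=[11 2 7]
Step 5: demand=3,sold=3 ship[1->2]=2 ship[0->1]=2 prod=4 -> inv=[13 2 6]

13 2 6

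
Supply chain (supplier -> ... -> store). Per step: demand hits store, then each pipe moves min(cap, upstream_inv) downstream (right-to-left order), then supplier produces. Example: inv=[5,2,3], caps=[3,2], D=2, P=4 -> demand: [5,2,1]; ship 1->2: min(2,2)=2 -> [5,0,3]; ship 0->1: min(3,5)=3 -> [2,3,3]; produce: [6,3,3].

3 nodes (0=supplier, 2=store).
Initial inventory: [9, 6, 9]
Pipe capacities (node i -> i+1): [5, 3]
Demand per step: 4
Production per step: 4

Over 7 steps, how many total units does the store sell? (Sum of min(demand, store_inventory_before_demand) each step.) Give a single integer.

Step 1: sold=4 (running total=4) -> [8 8 8]
Step 2: sold=4 (running total=8) -> [7 10 7]
Step 3: sold=4 (running total=12) -> [6 12 6]
Step 4: sold=4 (running total=16) -> [5 14 5]
Step 5: sold=4 (running total=20) -> [4 16 4]
Step 6: sold=4 (running total=24) -> [4 17 3]
Step 7: sold=3 (running total=27) -> [4 18 3]

Answer: 27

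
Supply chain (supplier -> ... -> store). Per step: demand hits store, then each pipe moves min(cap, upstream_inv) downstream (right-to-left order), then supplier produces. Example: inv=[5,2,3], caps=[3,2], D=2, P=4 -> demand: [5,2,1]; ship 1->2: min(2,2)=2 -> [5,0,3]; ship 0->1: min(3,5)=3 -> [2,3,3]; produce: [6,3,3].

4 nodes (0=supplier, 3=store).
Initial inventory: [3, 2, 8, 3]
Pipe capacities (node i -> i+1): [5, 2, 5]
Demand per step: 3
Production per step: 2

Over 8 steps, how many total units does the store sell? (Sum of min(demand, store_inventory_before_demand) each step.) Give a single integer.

Step 1: sold=3 (running total=3) -> [2 3 5 5]
Step 2: sold=3 (running total=6) -> [2 3 2 7]
Step 3: sold=3 (running total=9) -> [2 3 2 6]
Step 4: sold=3 (running total=12) -> [2 3 2 5]
Step 5: sold=3 (running total=15) -> [2 3 2 4]
Step 6: sold=3 (running total=18) -> [2 3 2 3]
Step 7: sold=3 (running total=21) -> [2 3 2 2]
Step 8: sold=2 (running total=23) -> [2 3 2 2]

Answer: 23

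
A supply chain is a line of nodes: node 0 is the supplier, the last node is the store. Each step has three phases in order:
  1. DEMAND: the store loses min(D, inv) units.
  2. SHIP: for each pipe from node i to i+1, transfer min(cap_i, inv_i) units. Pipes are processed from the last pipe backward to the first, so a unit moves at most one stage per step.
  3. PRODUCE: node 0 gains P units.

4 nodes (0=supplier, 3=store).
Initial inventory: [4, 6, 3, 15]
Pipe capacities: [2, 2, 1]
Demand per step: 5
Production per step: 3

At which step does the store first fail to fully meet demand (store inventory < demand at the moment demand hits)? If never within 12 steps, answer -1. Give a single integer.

Step 1: demand=5,sold=5 ship[2->3]=1 ship[1->2]=2 ship[0->1]=2 prod=3 -> [5 6 4 11]
Step 2: demand=5,sold=5 ship[2->3]=1 ship[1->2]=2 ship[0->1]=2 prod=3 -> [6 6 5 7]
Step 3: demand=5,sold=5 ship[2->3]=1 ship[1->2]=2 ship[0->1]=2 prod=3 -> [7 6 6 3]
Step 4: demand=5,sold=3 ship[2->3]=1 ship[1->2]=2 ship[0->1]=2 prod=3 -> [8 6 7 1]
Step 5: demand=5,sold=1 ship[2->3]=1 ship[1->2]=2 ship[0->1]=2 prod=3 -> [9 6 8 1]
Step 6: demand=5,sold=1 ship[2->3]=1 ship[1->2]=2 ship[0->1]=2 prod=3 -> [10 6 9 1]
Step 7: demand=5,sold=1 ship[2->3]=1 ship[1->2]=2 ship[0->1]=2 prod=3 -> [11 6 10 1]
Step 8: demand=5,sold=1 ship[2->3]=1 ship[1->2]=2 ship[0->1]=2 prod=3 -> [12 6 11 1]
Step 9: demand=5,sold=1 ship[2->3]=1 ship[1->2]=2 ship[0->1]=2 prod=3 -> [13 6 12 1]
Step 10: demand=5,sold=1 ship[2->3]=1 ship[1->2]=2 ship[0->1]=2 prod=3 -> [14 6 13 1]
Step 11: demand=5,sold=1 ship[2->3]=1 ship[1->2]=2 ship[0->1]=2 prod=3 -> [15 6 14 1]
Step 12: demand=5,sold=1 ship[2->3]=1 ship[1->2]=2 ship[0->1]=2 prod=3 -> [16 6 15 1]
First stockout at step 4

4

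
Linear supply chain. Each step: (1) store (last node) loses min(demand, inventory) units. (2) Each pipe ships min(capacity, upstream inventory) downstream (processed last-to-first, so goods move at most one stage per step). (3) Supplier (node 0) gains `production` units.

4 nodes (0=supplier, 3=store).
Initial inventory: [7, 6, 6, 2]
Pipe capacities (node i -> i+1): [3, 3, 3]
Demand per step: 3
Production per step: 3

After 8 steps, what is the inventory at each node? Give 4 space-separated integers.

Step 1: demand=3,sold=2 ship[2->3]=3 ship[1->2]=3 ship[0->1]=3 prod=3 -> inv=[7 6 6 3]
Step 2: demand=3,sold=3 ship[2->3]=3 ship[1->2]=3 ship[0->1]=3 prod=3 -> inv=[7 6 6 3]
Step 3: demand=3,sold=3 ship[2->3]=3 ship[1->2]=3 ship[0->1]=3 prod=3 -> inv=[7 6 6 3]
Step 4: demand=3,sold=3 ship[2->3]=3 ship[1->2]=3 ship[0->1]=3 prod=3 -> inv=[7 6 6 3]
Step 5: demand=3,sold=3 ship[2->3]=3 ship[1->2]=3 ship[0->1]=3 prod=3 -> inv=[7 6 6 3]
Step 6: demand=3,sold=3 ship[2->3]=3 ship[1->2]=3 ship[0->1]=3 prod=3 -> inv=[7 6 6 3]
Step 7: demand=3,sold=3 ship[2->3]=3 ship[1->2]=3 ship[0->1]=3 prod=3 -> inv=[7 6 6 3]
Step 8: demand=3,sold=3 ship[2->3]=3 ship[1->2]=3 ship[0->1]=3 prod=3 -> inv=[7 6 6 3]

7 6 6 3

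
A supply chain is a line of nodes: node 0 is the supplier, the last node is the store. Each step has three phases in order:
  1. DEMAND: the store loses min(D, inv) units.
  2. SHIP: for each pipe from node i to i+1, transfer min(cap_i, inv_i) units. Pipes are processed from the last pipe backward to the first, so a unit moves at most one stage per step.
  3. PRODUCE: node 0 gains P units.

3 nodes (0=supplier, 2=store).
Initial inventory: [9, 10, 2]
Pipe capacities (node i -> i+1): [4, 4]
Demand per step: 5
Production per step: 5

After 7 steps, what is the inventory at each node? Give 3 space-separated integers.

Step 1: demand=5,sold=2 ship[1->2]=4 ship[0->1]=4 prod=5 -> inv=[10 10 4]
Step 2: demand=5,sold=4 ship[1->2]=4 ship[0->1]=4 prod=5 -> inv=[11 10 4]
Step 3: demand=5,sold=4 ship[1->2]=4 ship[0->1]=4 prod=5 -> inv=[12 10 4]
Step 4: demand=5,sold=4 ship[1->2]=4 ship[0->1]=4 prod=5 -> inv=[13 10 4]
Step 5: demand=5,sold=4 ship[1->2]=4 ship[0->1]=4 prod=5 -> inv=[14 10 4]
Step 6: demand=5,sold=4 ship[1->2]=4 ship[0->1]=4 prod=5 -> inv=[15 10 4]
Step 7: demand=5,sold=4 ship[1->2]=4 ship[0->1]=4 prod=5 -> inv=[16 10 4]

16 10 4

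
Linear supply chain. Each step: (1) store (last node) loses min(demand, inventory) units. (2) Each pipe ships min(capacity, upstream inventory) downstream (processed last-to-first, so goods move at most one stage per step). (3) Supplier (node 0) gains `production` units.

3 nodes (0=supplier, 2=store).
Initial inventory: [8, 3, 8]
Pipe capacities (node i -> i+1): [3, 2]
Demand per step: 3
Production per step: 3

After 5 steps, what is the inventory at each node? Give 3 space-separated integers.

Step 1: demand=3,sold=3 ship[1->2]=2 ship[0->1]=3 prod=3 -> inv=[8 4 7]
Step 2: demand=3,sold=3 ship[1->2]=2 ship[0->1]=3 prod=3 -> inv=[8 5 6]
Step 3: demand=3,sold=3 ship[1->2]=2 ship[0->1]=3 prod=3 -> inv=[8 6 5]
Step 4: demand=3,sold=3 ship[1->2]=2 ship[0->1]=3 prod=3 -> inv=[8 7 4]
Step 5: demand=3,sold=3 ship[1->2]=2 ship[0->1]=3 prod=3 -> inv=[8 8 3]

8 8 3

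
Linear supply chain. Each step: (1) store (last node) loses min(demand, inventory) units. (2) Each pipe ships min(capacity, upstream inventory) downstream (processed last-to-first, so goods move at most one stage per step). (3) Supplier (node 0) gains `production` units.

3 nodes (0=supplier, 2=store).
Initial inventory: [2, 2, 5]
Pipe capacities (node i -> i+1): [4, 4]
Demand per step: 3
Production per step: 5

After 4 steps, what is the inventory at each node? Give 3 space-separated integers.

Step 1: demand=3,sold=3 ship[1->2]=2 ship[0->1]=2 prod=5 -> inv=[5 2 4]
Step 2: demand=3,sold=3 ship[1->2]=2 ship[0->1]=4 prod=5 -> inv=[6 4 3]
Step 3: demand=3,sold=3 ship[1->2]=4 ship[0->1]=4 prod=5 -> inv=[7 4 4]
Step 4: demand=3,sold=3 ship[1->2]=4 ship[0->1]=4 prod=5 -> inv=[8 4 5]

8 4 5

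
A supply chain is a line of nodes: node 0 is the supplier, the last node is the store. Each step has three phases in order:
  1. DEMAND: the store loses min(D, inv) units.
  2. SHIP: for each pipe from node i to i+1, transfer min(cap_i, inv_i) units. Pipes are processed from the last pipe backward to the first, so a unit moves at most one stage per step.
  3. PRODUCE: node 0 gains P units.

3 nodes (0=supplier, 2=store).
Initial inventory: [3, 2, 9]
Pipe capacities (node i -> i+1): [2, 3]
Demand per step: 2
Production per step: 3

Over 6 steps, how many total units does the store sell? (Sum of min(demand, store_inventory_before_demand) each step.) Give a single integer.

Answer: 12

Derivation:
Step 1: sold=2 (running total=2) -> [4 2 9]
Step 2: sold=2 (running total=4) -> [5 2 9]
Step 3: sold=2 (running total=6) -> [6 2 9]
Step 4: sold=2 (running total=8) -> [7 2 9]
Step 5: sold=2 (running total=10) -> [8 2 9]
Step 6: sold=2 (running total=12) -> [9 2 9]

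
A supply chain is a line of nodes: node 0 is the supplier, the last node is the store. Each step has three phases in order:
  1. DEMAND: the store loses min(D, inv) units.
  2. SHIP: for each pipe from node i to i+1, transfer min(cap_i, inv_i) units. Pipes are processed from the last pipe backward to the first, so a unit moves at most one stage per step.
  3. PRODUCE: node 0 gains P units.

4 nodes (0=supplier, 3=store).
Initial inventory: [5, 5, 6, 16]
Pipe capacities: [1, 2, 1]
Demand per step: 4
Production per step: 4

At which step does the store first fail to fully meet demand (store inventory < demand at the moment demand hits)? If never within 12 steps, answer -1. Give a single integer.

Step 1: demand=4,sold=4 ship[2->3]=1 ship[1->2]=2 ship[0->1]=1 prod=4 -> [8 4 7 13]
Step 2: demand=4,sold=4 ship[2->3]=1 ship[1->2]=2 ship[0->1]=1 prod=4 -> [11 3 8 10]
Step 3: demand=4,sold=4 ship[2->3]=1 ship[1->2]=2 ship[0->1]=1 prod=4 -> [14 2 9 7]
Step 4: demand=4,sold=4 ship[2->3]=1 ship[1->2]=2 ship[0->1]=1 prod=4 -> [17 1 10 4]
Step 5: demand=4,sold=4 ship[2->3]=1 ship[1->2]=1 ship[0->1]=1 prod=4 -> [20 1 10 1]
Step 6: demand=4,sold=1 ship[2->3]=1 ship[1->2]=1 ship[0->1]=1 prod=4 -> [23 1 10 1]
Step 7: demand=4,sold=1 ship[2->3]=1 ship[1->2]=1 ship[0->1]=1 prod=4 -> [26 1 10 1]
Step 8: demand=4,sold=1 ship[2->3]=1 ship[1->2]=1 ship[0->1]=1 prod=4 -> [29 1 10 1]
Step 9: demand=4,sold=1 ship[2->3]=1 ship[1->2]=1 ship[0->1]=1 prod=4 -> [32 1 10 1]
Step 10: demand=4,sold=1 ship[2->3]=1 ship[1->2]=1 ship[0->1]=1 prod=4 -> [35 1 10 1]
Step 11: demand=4,sold=1 ship[2->3]=1 ship[1->2]=1 ship[0->1]=1 prod=4 -> [38 1 10 1]
Step 12: demand=4,sold=1 ship[2->3]=1 ship[1->2]=1 ship[0->1]=1 prod=4 -> [41 1 10 1]
First stockout at step 6

6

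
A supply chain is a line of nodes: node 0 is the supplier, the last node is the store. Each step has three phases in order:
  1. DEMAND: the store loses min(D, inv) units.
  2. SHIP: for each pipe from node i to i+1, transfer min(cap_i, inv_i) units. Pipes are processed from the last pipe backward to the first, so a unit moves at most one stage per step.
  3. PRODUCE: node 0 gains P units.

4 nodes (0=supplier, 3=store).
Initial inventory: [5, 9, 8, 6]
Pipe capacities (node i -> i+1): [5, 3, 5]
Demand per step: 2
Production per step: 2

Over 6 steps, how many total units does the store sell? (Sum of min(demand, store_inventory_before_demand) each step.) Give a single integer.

Step 1: sold=2 (running total=2) -> [2 11 6 9]
Step 2: sold=2 (running total=4) -> [2 10 4 12]
Step 3: sold=2 (running total=6) -> [2 9 3 14]
Step 4: sold=2 (running total=8) -> [2 8 3 15]
Step 5: sold=2 (running total=10) -> [2 7 3 16]
Step 6: sold=2 (running total=12) -> [2 6 3 17]

Answer: 12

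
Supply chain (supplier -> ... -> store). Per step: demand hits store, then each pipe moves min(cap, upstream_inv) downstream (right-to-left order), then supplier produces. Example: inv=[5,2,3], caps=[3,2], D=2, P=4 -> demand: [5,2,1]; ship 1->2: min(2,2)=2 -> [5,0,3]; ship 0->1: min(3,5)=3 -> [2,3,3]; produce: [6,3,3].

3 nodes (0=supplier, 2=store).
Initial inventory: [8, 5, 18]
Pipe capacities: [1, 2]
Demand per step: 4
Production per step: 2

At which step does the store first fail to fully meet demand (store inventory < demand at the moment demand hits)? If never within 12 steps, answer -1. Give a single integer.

Step 1: demand=4,sold=4 ship[1->2]=2 ship[0->1]=1 prod=2 -> [9 4 16]
Step 2: demand=4,sold=4 ship[1->2]=2 ship[0->1]=1 prod=2 -> [10 3 14]
Step 3: demand=4,sold=4 ship[1->2]=2 ship[0->1]=1 prod=2 -> [11 2 12]
Step 4: demand=4,sold=4 ship[1->2]=2 ship[0->1]=1 prod=2 -> [12 1 10]
Step 5: demand=4,sold=4 ship[1->2]=1 ship[0->1]=1 prod=2 -> [13 1 7]
Step 6: demand=4,sold=4 ship[1->2]=1 ship[0->1]=1 prod=2 -> [14 1 4]
Step 7: demand=4,sold=4 ship[1->2]=1 ship[0->1]=1 prod=2 -> [15 1 1]
Step 8: demand=4,sold=1 ship[1->2]=1 ship[0->1]=1 prod=2 -> [16 1 1]
Step 9: demand=4,sold=1 ship[1->2]=1 ship[0->1]=1 prod=2 -> [17 1 1]
Step 10: demand=4,sold=1 ship[1->2]=1 ship[0->1]=1 prod=2 -> [18 1 1]
Step 11: demand=4,sold=1 ship[1->2]=1 ship[0->1]=1 prod=2 -> [19 1 1]
Step 12: demand=4,sold=1 ship[1->2]=1 ship[0->1]=1 prod=2 -> [20 1 1]
First stockout at step 8

8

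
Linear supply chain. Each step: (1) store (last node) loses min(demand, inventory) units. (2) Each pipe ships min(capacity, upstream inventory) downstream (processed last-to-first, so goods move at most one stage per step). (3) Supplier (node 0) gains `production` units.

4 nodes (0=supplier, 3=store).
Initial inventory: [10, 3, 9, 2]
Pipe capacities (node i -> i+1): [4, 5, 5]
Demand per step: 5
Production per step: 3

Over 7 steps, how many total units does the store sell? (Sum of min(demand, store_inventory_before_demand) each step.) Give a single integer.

Step 1: sold=2 (running total=2) -> [9 4 7 5]
Step 2: sold=5 (running total=7) -> [8 4 6 5]
Step 3: sold=5 (running total=12) -> [7 4 5 5]
Step 4: sold=5 (running total=17) -> [6 4 4 5]
Step 5: sold=5 (running total=22) -> [5 4 4 4]
Step 6: sold=4 (running total=26) -> [4 4 4 4]
Step 7: sold=4 (running total=30) -> [3 4 4 4]

Answer: 30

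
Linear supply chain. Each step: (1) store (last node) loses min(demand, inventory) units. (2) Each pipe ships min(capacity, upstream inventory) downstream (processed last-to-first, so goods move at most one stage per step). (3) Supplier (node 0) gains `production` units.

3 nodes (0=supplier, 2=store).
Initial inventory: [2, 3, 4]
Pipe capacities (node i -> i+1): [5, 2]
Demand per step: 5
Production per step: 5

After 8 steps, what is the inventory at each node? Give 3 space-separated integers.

Step 1: demand=5,sold=4 ship[1->2]=2 ship[0->1]=2 prod=5 -> inv=[5 3 2]
Step 2: demand=5,sold=2 ship[1->2]=2 ship[0->1]=5 prod=5 -> inv=[5 6 2]
Step 3: demand=5,sold=2 ship[1->2]=2 ship[0->1]=5 prod=5 -> inv=[5 9 2]
Step 4: demand=5,sold=2 ship[1->2]=2 ship[0->1]=5 prod=5 -> inv=[5 12 2]
Step 5: demand=5,sold=2 ship[1->2]=2 ship[0->1]=5 prod=5 -> inv=[5 15 2]
Step 6: demand=5,sold=2 ship[1->2]=2 ship[0->1]=5 prod=5 -> inv=[5 18 2]
Step 7: demand=5,sold=2 ship[1->2]=2 ship[0->1]=5 prod=5 -> inv=[5 21 2]
Step 8: demand=5,sold=2 ship[1->2]=2 ship[0->1]=5 prod=5 -> inv=[5 24 2]

5 24 2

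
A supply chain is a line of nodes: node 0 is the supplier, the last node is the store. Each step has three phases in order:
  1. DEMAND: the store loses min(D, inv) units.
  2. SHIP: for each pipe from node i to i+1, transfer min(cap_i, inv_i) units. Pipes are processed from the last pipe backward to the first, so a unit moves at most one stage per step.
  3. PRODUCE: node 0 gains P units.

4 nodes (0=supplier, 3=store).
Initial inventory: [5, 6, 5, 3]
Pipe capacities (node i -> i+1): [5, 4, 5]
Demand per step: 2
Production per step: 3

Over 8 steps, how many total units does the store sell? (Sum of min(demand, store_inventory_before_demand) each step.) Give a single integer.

Step 1: sold=2 (running total=2) -> [3 7 4 6]
Step 2: sold=2 (running total=4) -> [3 6 4 8]
Step 3: sold=2 (running total=6) -> [3 5 4 10]
Step 4: sold=2 (running total=8) -> [3 4 4 12]
Step 5: sold=2 (running total=10) -> [3 3 4 14]
Step 6: sold=2 (running total=12) -> [3 3 3 16]
Step 7: sold=2 (running total=14) -> [3 3 3 17]
Step 8: sold=2 (running total=16) -> [3 3 3 18]

Answer: 16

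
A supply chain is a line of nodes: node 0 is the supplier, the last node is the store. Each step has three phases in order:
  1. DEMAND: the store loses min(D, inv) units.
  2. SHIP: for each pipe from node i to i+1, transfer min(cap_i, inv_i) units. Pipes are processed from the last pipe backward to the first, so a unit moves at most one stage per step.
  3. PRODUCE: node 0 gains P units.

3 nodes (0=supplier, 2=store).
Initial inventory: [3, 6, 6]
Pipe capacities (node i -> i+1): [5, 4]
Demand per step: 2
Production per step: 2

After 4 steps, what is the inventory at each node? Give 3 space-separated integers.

Step 1: demand=2,sold=2 ship[1->2]=4 ship[0->1]=3 prod=2 -> inv=[2 5 8]
Step 2: demand=2,sold=2 ship[1->2]=4 ship[0->1]=2 prod=2 -> inv=[2 3 10]
Step 3: demand=2,sold=2 ship[1->2]=3 ship[0->1]=2 prod=2 -> inv=[2 2 11]
Step 4: demand=2,sold=2 ship[1->2]=2 ship[0->1]=2 prod=2 -> inv=[2 2 11]

2 2 11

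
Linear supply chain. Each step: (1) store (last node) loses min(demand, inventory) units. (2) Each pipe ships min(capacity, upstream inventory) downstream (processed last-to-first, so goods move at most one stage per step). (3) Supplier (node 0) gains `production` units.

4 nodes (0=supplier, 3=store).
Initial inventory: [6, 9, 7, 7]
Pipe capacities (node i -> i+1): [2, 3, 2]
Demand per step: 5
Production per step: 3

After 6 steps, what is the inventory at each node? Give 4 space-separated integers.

Step 1: demand=5,sold=5 ship[2->3]=2 ship[1->2]=3 ship[0->1]=2 prod=3 -> inv=[7 8 8 4]
Step 2: demand=5,sold=4 ship[2->3]=2 ship[1->2]=3 ship[0->1]=2 prod=3 -> inv=[8 7 9 2]
Step 3: demand=5,sold=2 ship[2->3]=2 ship[1->2]=3 ship[0->1]=2 prod=3 -> inv=[9 6 10 2]
Step 4: demand=5,sold=2 ship[2->3]=2 ship[1->2]=3 ship[0->1]=2 prod=3 -> inv=[10 5 11 2]
Step 5: demand=5,sold=2 ship[2->3]=2 ship[1->2]=3 ship[0->1]=2 prod=3 -> inv=[11 4 12 2]
Step 6: demand=5,sold=2 ship[2->3]=2 ship[1->2]=3 ship[0->1]=2 prod=3 -> inv=[12 3 13 2]

12 3 13 2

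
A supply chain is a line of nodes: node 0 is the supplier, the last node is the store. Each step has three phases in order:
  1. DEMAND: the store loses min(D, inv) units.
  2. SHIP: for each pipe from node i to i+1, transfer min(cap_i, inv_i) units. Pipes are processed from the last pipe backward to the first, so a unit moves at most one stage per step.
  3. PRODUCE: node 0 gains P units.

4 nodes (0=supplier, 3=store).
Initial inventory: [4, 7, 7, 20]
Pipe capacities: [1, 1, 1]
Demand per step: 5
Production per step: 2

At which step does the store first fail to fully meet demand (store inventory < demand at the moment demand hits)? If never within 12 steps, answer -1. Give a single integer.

Step 1: demand=5,sold=5 ship[2->3]=1 ship[1->2]=1 ship[0->1]=1 prod=2 -> [5 7 7 16]
Step 2: demand=5,sold=5 ship[2->3]=1 ship[1->2]=1 ship[0->1]=1 prod=2 -> [6 7 7 12]
Step 3: demand=5,sold=5 ship[2->3]=1 ship[1->2]=1 ship[0->1]=1 prod=2 -> [7 7 7 8]
Step 4: demand=5,sold=5 ship[2->3]=1 ship[1->2]=1 ship[0->1]=1 prod=2 -> [8 7 7 4]
Step 5: demand=5,sold=4 ship[2->3]=1 ship[1->2]=1 ship[0->1]=1 prod=2 -> [9 7 7 1]
Step 6: demand=5,sold=1 ship[2->3]=1 ship[1->2]=1 ship[0->1]=1 prod=2 -> [10 7 7 1]
Step 7: demand=5,sold=1 ship[2->3]=1 ship[1->2]=1 ship[0->1]=1 prod=2 -> [11 7 7 1]
Step 8: demand=5,sold=1 ship[2->3]=1 ship[1->2]=1 ship[0->1]=1 prod=2 -> [12 7 7 1]
Step 9: demand=5,sold=1 ship[2->3]=1 ship[1->2]=1 ship[0->1]=1 prod=2 -> [13 7 7 1]
Step 10: demand=5,sold=1 ship[2->3]=1 ship[1->2]=1 ship[0->1]=1 prod=2 -> [14 7 7 1]
Step 11: demand=5,sold=1 ship[2->3]=1 ship[1->2]=1 ship[0->1]=1 prod=2 -> [15 7 7 1]
Step 12: demand=5,sold=1 ship[2->3]=1 ship[1->2]=1 ship[0->1]=1 prod=2 -> [16 7 7 1]
First stockout at step 5

5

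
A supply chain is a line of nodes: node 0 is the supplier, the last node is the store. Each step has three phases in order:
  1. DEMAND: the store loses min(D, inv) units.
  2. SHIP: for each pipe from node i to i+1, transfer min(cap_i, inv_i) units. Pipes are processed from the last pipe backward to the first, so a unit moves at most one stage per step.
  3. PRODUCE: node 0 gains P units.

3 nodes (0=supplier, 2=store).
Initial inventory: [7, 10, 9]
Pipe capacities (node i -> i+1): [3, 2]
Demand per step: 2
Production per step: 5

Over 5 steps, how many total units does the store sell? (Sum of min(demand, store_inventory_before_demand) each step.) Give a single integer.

Step 1: sold=2 (running total=2) -> [9 11 9]
Step 2: sold=2 (running total=4) -> [11 12 9]
Step 3: sold=2 (running total=6) -> [13 13 9]
Step 4: sold=2 (running total=8) -> [15 14 9]
Step 5: sold=2 (running total=10) -> [17 15 9]

Answer: 10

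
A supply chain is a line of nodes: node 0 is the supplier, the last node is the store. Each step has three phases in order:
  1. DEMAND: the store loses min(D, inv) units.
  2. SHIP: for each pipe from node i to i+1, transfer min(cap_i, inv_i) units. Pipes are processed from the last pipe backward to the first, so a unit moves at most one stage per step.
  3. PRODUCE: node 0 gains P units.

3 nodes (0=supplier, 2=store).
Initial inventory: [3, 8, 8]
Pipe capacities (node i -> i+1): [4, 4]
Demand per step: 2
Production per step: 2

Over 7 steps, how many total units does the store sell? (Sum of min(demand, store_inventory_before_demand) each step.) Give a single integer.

Step 1: sold=2 (running total=2) -> [2 7 10]
Step 2: sold=2 (running total=4) -> [2 5 12]
Step 3: sold=2 (running total=6) -> [2 3 14]
Step 4: sold=2 (running total=8) -> [2 2 15]
Step 5: sold=2 (running total=10) -> [2 2 15]
Step 6: sold=2 (running total=12) -> [2 2 15]
Step 7: sold=2 (running total=14) -> [2 2 15]

Answer: 14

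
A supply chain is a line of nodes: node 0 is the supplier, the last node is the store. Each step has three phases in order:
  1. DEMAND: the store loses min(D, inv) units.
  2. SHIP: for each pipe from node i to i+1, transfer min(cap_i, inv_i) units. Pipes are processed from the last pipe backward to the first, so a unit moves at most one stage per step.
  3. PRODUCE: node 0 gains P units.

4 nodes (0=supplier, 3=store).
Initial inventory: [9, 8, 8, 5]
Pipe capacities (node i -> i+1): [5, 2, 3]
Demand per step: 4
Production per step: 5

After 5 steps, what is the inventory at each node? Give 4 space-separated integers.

Step 1: demand=4,sold=4 ship[2->3]=3 ship[1->2]=2 ship[0->1]=5 prod=5 -> inv=[9 11 7 4]
Step 2: demand=4,sold=4 ship[2->3]=3 ship[1->2]=2 ship[0->1]=5 prod=5 -> inv=[9 14 6 3]
Step 3: demand=4,sold=3 ship[2->3]=3 ship[1->2]=2 ship[0->1]=5 prod=5 -> inv=[9 17 5 3]
Step 4: demand=4,sold=3 ship[2->3]=3 ship[1->2]=2 ship[0->1]=5 prod=5 -> inv=[9 20 4 3]
Step 5: demand=4,sold=3 ship[2->3]=3 ship[1->2]=2 ship[0->1]=5 prod=5 -> inv=[9 23 3 3]

9 23 3 3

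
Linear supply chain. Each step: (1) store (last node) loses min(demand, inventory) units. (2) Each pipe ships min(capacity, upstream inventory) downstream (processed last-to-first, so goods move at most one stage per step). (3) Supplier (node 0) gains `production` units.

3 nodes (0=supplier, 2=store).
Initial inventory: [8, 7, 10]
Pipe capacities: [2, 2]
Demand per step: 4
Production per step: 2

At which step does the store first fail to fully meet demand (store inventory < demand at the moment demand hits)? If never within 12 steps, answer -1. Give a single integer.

Step 1: demand=4,sold=4 ship[1->2]=2 ship[0->1]=2 prod=2 -> [8 7 8]
Step 2: demand=4,sold=4 ship[1->2]=2 ship[0->1]=2 prod=2 -> [8 7 6]
Step 3: demand=4,sold=4 ship[1->2]=2 ship[0->1]=2 prod=2 -> [8 7 4]
Step 4: demand=4,sold=4 ship[1->2]=2 ship[0->1]=2 prod=2 -> [8 7 2]
Step 5: demand=4,sold=2 ship[1->2]=2 ship[0->1]=2 prod=2 -> [8 7 2]
Step 6: demand=4,sold=2 ship[1->2]=2 ship[0->1]=2 prod=2 -> [8 7 2]
Step 7: demand=4,sold=2 ship[1->2]=2 ship[0->1]=2 prod=2 -> [8 7 2]
Step 8: demand=4,sold=2 ship[1->2]=2 ship[0->1]=2 prod=2 -> [8 7 2]
Step 9: demand=4,sold=2 ship[1->2]=2 ship[0->1]=2 prod=2 -> [8 7 2]
Step 10: demand=4,sold=2 ship[1->2]=2 ship[0->1]=2 prod=2 -> [8 7 2]
Step 11: demand=4,sold=2 ship[1->2]=2 ship[0->1]=2 prod=2 -> [8 7 2]
Step 12: demand=4,sold=2 ship[1->2]=2 ship[0->1]=2 prod=2 -> [8 7 2]
First stockout at step 5

5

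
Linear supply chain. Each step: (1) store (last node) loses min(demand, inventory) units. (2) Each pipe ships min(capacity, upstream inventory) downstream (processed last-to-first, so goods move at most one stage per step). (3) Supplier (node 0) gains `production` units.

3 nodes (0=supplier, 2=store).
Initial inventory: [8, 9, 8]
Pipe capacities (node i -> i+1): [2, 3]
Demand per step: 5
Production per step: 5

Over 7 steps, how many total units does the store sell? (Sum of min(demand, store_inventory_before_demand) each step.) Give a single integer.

Answer: 26

Derivation:
Step 1: sold=5 (running total=5) -> [11 8 6]
Step 2: sold=5 (running total=10) -> [14 7 4]
Step 3: sold=4 (running total=14) -> [17 6 3]
Step 4: sold=3 (running total=17) -> [20 5 3]
Step 5: sold=3 (running total=20) -> [23 4 3]
Step 6: sold=3 (running total=23) -> [26 3 3]
Step 7: sold=3 (running total=26) -> [29 2 3]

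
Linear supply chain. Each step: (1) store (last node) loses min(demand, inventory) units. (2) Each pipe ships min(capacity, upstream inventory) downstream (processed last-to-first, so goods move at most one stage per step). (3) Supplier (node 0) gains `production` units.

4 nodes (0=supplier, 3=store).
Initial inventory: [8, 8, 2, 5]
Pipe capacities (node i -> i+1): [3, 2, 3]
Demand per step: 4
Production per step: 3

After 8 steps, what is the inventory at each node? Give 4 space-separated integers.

Step 1: demand=4,sold=4 ship[2->3]=2 ship[1->2]=2 ship[0->1]=3 prod=3 -> inv=[8 9 2 3]
Step 2: demand=4,sold=3 ship[2->3]=2 ship[1->2]=2 ship[0->1]=3 prod=3 -> inv=[8 10 2 2]
Step 3: demand=4,sold=2 ship[2->3]=2 ship[1->2]=2 ship[0->1]=3 prod=3 -> inv=[8 11 2 2]
Step 4: demand=4,sold=2 ship[2->3]=2 ship[1->2]=2 ship[0->1]=3 prod=3 -> inv=[8 12 2 2]
Step 5: demand=4,sold=2 ship[2->3]=2 ship[1->2]=2 ship[0->1]=3 prod=3 -> inv=[8 13 2 2]
Step 6: demand=4,sold=2 ship[2->3]=2 ship[1->2]=2 ship[0->1]=3 prod=3 -> inv=[8 14 2 2]
Step 7: demand=4,sold=2 ship[2->3]=2 ship[1->2]=2 ship[0->1]=3 prod=3 -> inv=[8 15 2 2]
Step 8: demand=4,sold=2 ship[2->3]=2 ship[1->2]=2 ship[0->1]=3 prod=3 -> inv=[8 16 2 2]

8 16 2 2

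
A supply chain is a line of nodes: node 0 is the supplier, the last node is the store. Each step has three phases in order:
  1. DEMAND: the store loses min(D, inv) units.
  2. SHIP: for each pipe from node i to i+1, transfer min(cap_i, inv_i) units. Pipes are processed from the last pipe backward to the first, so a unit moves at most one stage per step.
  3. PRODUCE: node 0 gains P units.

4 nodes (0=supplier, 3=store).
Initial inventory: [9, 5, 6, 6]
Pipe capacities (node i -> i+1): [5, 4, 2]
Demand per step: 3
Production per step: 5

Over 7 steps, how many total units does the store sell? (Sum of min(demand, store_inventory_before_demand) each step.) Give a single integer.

Answer: 18

Derivation:
Step 1: sold=3 (running total=3) -> [9 6 8 5]
Step 2: sold=3 (running total=6) -> [9 7 10 4]
Step 3: sold=3 (running total=9) -> [9 8 12 3]
Step 4: sold=3 (running total=12) -> [9 9 14 2]
Step 5: sold=2 (running total=14) -> [9 10 16 2]
Step 6: sold=2 (running total=16) -> [9 11 18 2]
Step 7: sold=2 (running total=18) -> [9 12 20 2]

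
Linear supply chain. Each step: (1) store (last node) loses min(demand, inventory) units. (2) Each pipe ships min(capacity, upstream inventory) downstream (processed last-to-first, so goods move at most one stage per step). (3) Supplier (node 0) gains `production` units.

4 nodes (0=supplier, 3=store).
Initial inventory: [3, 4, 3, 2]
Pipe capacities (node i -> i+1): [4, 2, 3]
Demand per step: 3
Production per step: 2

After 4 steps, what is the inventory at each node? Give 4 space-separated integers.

Step 1: demand=3,sold=2 ship[2->3]=3 ship[1->2]=2 ship[0->1]=3 prod=2 -> inv=[2 5 2 3]
Step 2: demand=3,sold=3 ship[2->3]=2 ship[1->2]=2 ship[0->1]=2 prod=2 -> inv=[2 5 2 2]
Step 3: demand=3,sold=2 ship[2->3]=2 ship[1->2]=2 ship[0->1]=2 prod=2 -> inv=[2 5 2 2]
Step 4: demand=3,sold=2 ship[2->3]=2 ship[1->2]=2 ship[0->1]=2 prod=2 -> inv=[2 5 2 2]

2 5 2 2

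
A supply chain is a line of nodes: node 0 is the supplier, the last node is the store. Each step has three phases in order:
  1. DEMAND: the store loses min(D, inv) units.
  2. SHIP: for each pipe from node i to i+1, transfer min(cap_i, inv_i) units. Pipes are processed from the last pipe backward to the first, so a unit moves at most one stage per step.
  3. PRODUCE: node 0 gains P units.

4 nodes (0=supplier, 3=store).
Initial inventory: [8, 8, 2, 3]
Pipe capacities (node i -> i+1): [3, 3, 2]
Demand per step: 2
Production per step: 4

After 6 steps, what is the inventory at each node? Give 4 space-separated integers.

Step 1: demand=2,sold=2 ship[2->3]=2 ship[1->2]=3 ship[0->1]=3 prod=4 -> inv=[9 8 3 3]
Step 2: demand=2,sold=2 ship[2->3]=2 ship[1->2]=3 ship[0->1]=3 prod=4 -> inv=[10 8 4 3]
Step 3: demand=2,sold=2 ship[2->3]=2 ship[1->2]=3 ship[0->1]=3 prod=4 -> inv=[11 8 5 3]
Step 4: demand=2,sold=2 ship[2->3]=2 ship[1->2]=3 ship[0->1]=3 prod=4 -> inv=[12 8 6 3]
Step 5: demand=2,sold=2 ship[2->3]=2 ship[1->2]=3 ship[0->1]=3 prod=4 -> inv=[13 8 7 3]
Step 6: demand=2,sold=2 ship[2->3]=2 ship[1->2]=3 ship[0->1]=3 prod=4 -> inv=[14 8 8 3]

14 8 8 3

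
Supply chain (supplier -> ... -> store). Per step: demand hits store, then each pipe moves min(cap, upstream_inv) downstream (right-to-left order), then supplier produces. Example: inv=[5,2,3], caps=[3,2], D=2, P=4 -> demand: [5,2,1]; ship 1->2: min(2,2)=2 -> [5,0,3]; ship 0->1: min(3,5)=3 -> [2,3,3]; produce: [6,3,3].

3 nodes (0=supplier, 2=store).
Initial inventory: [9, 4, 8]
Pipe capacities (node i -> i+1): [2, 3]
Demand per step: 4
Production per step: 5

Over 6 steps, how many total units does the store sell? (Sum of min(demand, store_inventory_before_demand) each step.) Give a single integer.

Answer: 20

Derivation:
Step 1: sold=4 (running total=4) -> [12 3 7]
Step 2: sold=4 (running total=8) -> [15 2 6]
Step 3: sold=4 (running total=12) -> [18 2 4]
Step 4: sold=4 (running total=16) -> [21 2 2]
Step 5: sold=2 (running total=18) -> [24 2 2]
Step 6: sold=2 (running total=20) -> [27 2 2]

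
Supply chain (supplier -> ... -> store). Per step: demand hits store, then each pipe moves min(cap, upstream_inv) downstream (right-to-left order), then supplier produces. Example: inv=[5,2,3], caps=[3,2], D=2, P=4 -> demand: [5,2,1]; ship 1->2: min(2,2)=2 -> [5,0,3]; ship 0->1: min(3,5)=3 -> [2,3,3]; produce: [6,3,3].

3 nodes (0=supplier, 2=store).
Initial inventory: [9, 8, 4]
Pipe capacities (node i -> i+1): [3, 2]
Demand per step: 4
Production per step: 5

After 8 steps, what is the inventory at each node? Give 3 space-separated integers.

Step 1: demand=4,sold=4 ship[1->2]=2 ship[0->1]=3 prod=5 -> inv=[11 9 2]
Step 2: demand=4,sold=2 ship[1->2]=2 ship[0->1]=3 prod=5 -> inv=[13 10 2]
Step 3: demand=4,sold=2 ship[1->2]=2 ship[0->1]=3 prod=5 -> inv=[15 11 2]
Step 4: demand=4,sold=2 ship[1->2]=2 ship[0->1]=3 prod=5 -> inv=[17 12 2]
Step 5: demand=4,sold=2 ship[1->2]=2 ship[0->1]=3 prod=5 -> inv=[19 13 2]
Step 6: demand=4,sold=2 ship[1->2]=2 ship[0->1]=3 prod=5 -> inv=[21 14 2]
Step 7: demand=4,sold=2 ship[1->2]=2 ship[0->1]=3 prod=5 -> inv=[23 15 2]
Step 8: demand=4,sold=2 ship[1->2]=2 ship[0->1]=3 prod=5 -> inv=[25 16 2]

25 16 2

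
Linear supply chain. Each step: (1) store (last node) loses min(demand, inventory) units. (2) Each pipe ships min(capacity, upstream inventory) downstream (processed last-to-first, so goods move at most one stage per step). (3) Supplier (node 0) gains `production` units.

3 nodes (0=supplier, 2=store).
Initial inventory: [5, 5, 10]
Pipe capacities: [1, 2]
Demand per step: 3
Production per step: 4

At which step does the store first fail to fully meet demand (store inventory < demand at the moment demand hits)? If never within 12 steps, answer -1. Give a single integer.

Step 1: demand=3,sold=3 ship[1->2]=2 ship[0->1]=1 prod=4 -> [8 4 9]
Step 2: demand=3,sold=3 ship[1->2]=2 ship[0->1]=1 prod=4 -> [11 3 8]
Step 3: demand=3,sold=3 ship[1->2]=2 ship[0->1]=1 prod=4 -> [14 2 7]
Step 4: demand=3,sold=3 ship[1->2]=2 ship[0->1]=1 prod=4 -> [17 1 6]
Step 5: demand=3,sold=3 ship[1->2]=1 ship[0->1]=1 prod=4 -> [20 1 4]
Step 6: demand=3,sold=3 ship[1->2]=1 ship[0->1]=1 prod=4 -> [23 1 2]
Step 7: demand=3,sold=2 ship[1->2]=1 ship[0->1]=1 prod=4 -> [26 1 1]
Step 8: demand=3,sold=1 ship[1->2]=1 ship[0->1]=1 prod=4 -> [29 1 1]
Step 9: demand=3,sold=1 ship[1->2]=1 ship[0->1]=1 prod=4 -> [32 1 1]
Step 10: demand=3,sold=1 ship[1->2]=1 ship[0->1]=1 prod=4 -> [35 1 1]
Step 11: demand=3,sold=1 ship[1->2]=1 ship[0->1]=1 prod=4 -> [38 1 1]
Step 12: demand=3,sold=1 ship[1->2]=1 ship[0->1]=1 prod=4 -> [41 1 1]
First stockout at step 7

7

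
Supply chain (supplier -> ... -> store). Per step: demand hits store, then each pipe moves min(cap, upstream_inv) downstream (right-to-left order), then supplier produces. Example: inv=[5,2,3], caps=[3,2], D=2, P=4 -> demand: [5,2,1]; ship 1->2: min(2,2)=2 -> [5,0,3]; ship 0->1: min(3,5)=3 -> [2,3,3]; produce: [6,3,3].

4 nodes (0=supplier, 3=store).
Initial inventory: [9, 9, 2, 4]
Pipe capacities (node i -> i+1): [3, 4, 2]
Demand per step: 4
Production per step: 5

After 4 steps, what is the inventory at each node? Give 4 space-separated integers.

Step 1: demand=4,sold=4 ship[2->3]=2 ship[1->2]=4 ship[0->1]=3 prod=5 -> inv=[11 8 4 2]
Step 2: demand=4,sold=2 ship[2->3]=2 ship[1->2]=4 ship[0->1]=3 prod=5 -> inv=[13 7 6 2]
Step 3: demand=4,sold=2 ship[2->3]=2 ship[1->2]=4 ship[0->1]=3 prod=5 -> inv=[15 6 8 2]
Step 4: demand=4,sold=2 ship[2->3]=2 ship[1->2]=4 ship[0->1]=3 prod=5 -> inv=[17 5 10 2]

17 5 10 2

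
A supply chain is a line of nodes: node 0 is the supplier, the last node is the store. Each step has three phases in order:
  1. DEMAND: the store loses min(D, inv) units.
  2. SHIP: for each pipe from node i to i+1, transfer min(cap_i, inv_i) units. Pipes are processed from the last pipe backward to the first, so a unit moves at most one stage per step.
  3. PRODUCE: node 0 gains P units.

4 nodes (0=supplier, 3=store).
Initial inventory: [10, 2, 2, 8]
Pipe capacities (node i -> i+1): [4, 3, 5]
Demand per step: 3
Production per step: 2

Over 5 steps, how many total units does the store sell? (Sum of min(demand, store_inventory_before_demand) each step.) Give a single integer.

Answer: 15

Derivation:
Step 1: sold=3 (running total=3) -> [8 4 2 7]
Step 2: sold=3 (running total=6) -> [6 5 3 6]
Step 3: sold=3 (running total=9) -> [4 6 3 6]
Step 4: sold=3 (running total=12) -> [2 7 3 6]
Step 5: sold=3 (running total=15) -> [2 6 3 6]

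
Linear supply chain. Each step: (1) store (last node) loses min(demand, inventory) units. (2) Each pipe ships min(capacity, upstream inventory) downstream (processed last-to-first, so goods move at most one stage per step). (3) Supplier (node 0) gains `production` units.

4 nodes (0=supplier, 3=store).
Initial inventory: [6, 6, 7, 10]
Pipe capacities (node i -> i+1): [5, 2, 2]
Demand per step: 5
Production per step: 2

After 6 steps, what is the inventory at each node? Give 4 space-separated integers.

Step 1: demand=5,sold=5 ship[2->3]=2 ship[1->2]=2 ship[0->1]=5 prod=2 -> inv=[3 9 7 7]
Step 2: demand=5,sold=5 ship[2->3]=2 ship[1->2]=2 ship[0->1]=3 prod=2 -> inv=[2 10 7 4]
Step 3: demand=5,sold=4 ship[2->3]=2 ship[1->2]=2 ship[0->1]=2 prod=2 -> inv=[2 10 7 2]
Step 4: demand=5,sold=2 ship[2->3]=2 ship[1->2]=2 ship[0->1]=2 prod=2 -> inv=[2 10 7 2]
Step 5: demand=5,sold=2 ship[2->3]=2 ship[1->2]=2 ship[0->1]=2 prod=2 -> inv=[2 10 7 2]
Step 6: demand=5,sold=2 ship[2->3]=2 ship[1->2]=2 ship[0->1]=2 prod=2 -> inv=[2 10 7 2]

2 10 7 2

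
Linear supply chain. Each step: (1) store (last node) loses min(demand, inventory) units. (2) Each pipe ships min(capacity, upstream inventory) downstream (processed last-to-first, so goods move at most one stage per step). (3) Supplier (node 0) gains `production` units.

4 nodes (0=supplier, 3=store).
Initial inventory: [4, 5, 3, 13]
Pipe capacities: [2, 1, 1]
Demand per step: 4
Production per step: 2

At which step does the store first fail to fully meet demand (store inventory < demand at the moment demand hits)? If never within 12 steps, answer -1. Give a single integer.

Step 1: demand=4,sold=4 ship[2->3]=1 ship[1->2]=1 ship[0->1]=2 prod=2 -> [4 6 3 10]
Step 2: demand=4,sold=4 ship[2->3]=1 ship[1->2]=1 ship[0->1]=2 prod=2 -> [4 7 3 7]
Step 3: demand=4,sold=4 ship[2->3]=1 ship[1->2]=1 ship[0->1]=2 prod=2 -> [4 8 3 4]
Step 4: demand=4,sold=4 ship[2->3]=1 ship[1->2]=1 ship[0->1]=2 prod=2 -> [4 9 3 1]
Step 5: demand=4,sold=1 ship[2->3]=1 ship[1->2]=1 ship[0->1]=2 prod=2 -> [4 10 3 1]
Step 6: demand=4,sold=1 ship[2->3]=1 ship[1->2]=1 ship[0->1]=2 prod=2 -> [4 11 3 1]
Step 7: demand=4,sold=1 ship[2->3]=1 ship[1->2]=1 ship[0->1]=2 prod=2 -> [4 12 3 1]
Step 8: demand=4,sold=1 ship[2->3]=1 ship[1->2]=1 ship[0->1]=2 prod=2 -> [4 13 3 1]
Step 9: demand=4,sold=1 ship[2->3]=1 ship[1->2]=1 ship[0->1]=2 prod=2 -> [4 14 3 1]
Step 10: demand=4,sold=1 ship[2->3]=1 ship[1->2]=1 ship[0->1]=2 prod=2 -> [4 15 3 1]
Step 11: demand=4,sold=1 ship[2->3]=1 ship[1->2]=1 ship[0->1]=2 prod=2 -> [4 16 3 1]
Step 12: demand=4,sold=1 ship[2->3]=1 ship[1->2]=1 ship[0->1]=2 prod=2 -> [4 17 3 1]
First stockout at step 5

5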